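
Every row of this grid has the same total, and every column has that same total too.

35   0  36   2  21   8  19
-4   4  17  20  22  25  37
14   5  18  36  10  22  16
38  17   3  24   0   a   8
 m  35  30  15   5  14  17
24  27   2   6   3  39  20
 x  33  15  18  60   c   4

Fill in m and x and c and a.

m = 5, x = 9, c = -18, a = 31

Rows 1 and 2 both sum to 121, so that's the common total.
Row 5: 35 + 30 + 15 + 5 + 14 + 17 = 116, so its missing entry is 121 − 116 = 5.
Row 4: 38 + 17 + 3 + 24 + 0 + 8 = 90, so its missing entry is 121 − 90 = 31.
Column 6: 8 + 25 + 22 + 31 + 14 + 39 = 139, so its missing entry is 121 − 139 = -18.
Row 7: 33 + 15 + 18 + 60 − 18 + 4 = 112, so its missing entry is 121 − 112 = 9.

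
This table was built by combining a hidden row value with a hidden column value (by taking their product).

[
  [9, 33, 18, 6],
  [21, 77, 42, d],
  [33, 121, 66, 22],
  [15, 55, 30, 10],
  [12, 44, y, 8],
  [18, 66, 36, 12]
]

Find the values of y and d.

y = 24, d = 14

Each row is a constant multiple of every other row — this is a multiplication table with the headers hidden.
Row 5 is 12/9 = 4/3 times row 1, so its entry in column 3 is 18 × 4/3 = 24.
Row 2 is 21/9 = 7/3 times row 1, so its entry in column 4 is 6 × 7/3 = 14.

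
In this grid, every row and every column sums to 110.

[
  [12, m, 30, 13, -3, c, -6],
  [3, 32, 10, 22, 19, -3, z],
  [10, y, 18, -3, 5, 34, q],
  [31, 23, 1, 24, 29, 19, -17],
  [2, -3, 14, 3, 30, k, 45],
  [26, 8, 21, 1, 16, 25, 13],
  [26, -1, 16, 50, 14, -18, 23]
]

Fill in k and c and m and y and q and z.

The known cells in row 5 total 91, leaving 110 − 91 = 19 for the blank.
The known cells in column 6 total 76, leaving 110 − 76 = 34 for the blank.
The known cells in row 1 total 80, leaving 110 − 80 = 30 for the blank.
The known cells in column 2 total 89, leaving 110 − 89 = 21 for the blank.
The known cells in row 3 total 85, leaving 110 − 85 = 25 for the blank.
The known cells in row 2 total 83, leaving 110 − 83 = 27 for the blank.

k = 19, c = 34, m = 30, y = 21, q = 25, z = 27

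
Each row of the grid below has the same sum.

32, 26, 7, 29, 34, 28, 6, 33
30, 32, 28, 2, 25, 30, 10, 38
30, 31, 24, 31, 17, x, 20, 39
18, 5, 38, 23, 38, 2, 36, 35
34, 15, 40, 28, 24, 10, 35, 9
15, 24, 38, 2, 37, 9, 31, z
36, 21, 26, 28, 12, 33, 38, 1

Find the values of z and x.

z = 39, x = 3

Rows 1 and 4 both add up to 195, so every row sums to 195.
Row 6: 15 + 24 + 38 + 2 + 37 + 9 + 31 = 156, so the missing entry is 195 − 156 = 39.
Row 3: 30 + 31 + 24 + 31 + 17 + 20 + 39 = 192, so the missing entry is 195 − 192 = 3.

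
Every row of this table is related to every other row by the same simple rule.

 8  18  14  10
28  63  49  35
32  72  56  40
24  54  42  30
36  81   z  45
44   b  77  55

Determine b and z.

b = 99, z = 63

Each row is a constant multiple of every other row — this is a multiplication table with the headers hidden.
Row 6 is 55/10 = 11/2 times row 1, so its entry in column 2 is 18 × 11/2 = 99.
Row 5 is 45/10 = 9/2 times row 1, so its entry in column 3 is 14 × 9/2 = 63.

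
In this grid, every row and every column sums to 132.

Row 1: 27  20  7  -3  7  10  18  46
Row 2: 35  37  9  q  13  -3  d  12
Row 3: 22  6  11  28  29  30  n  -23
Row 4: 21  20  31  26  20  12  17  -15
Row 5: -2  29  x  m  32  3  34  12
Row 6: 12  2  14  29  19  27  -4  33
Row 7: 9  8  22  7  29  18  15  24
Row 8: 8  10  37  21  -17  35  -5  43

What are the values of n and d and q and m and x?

n = 29, d = 28, q = 1, m = 23, x = 1

Column 3: 7 + 9 + 11 + 31 + 14 + 22 + 37 = 131, so its missing entry is 132 − 131 = 1.
Row 5: -2 + 29 + 1 + 32 + 3 + 34 + 12 = 109, so its missing entry is 132 − 109 = 23.
Row 3: 22 + 6 + 11 + 28 + 29 + 30 − 23 = 103, so its missing entry is 132 − 103 = 29.
Column 7: 18 + 29 + 17 + 34 − 4 + 15 − 5 = 104, so its missing entry is 132 − 104 = 28.
Row 2: 35 + 37 + 9 + 13 − 3 + 28 + 12 = 131, so its missing entry is 132 − 131 = 1.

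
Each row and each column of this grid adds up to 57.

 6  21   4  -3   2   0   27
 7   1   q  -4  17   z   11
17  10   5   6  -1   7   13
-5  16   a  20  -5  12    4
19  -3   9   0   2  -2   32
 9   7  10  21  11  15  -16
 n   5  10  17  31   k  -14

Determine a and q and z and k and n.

Column 1: 6 + 7 + 17 − 5 + 19 + 9 = 53, so its missing entry is 57 − 53 = 4.
Row 7: 4 + 5 + 10 + 17 + 31 − 14 = 53, so its missing entry is 57 − 53 = 4.
Column 6: 0 + 7 + 12 − 2 + 15 + 4 = 36, so its missing entry is 57 − 36 = 21.
Row 2: 7 + 1 − 4 + 17 + 21 + 11 = 53, so its missing entry is 57 − 53 = 4.
Row 4: -5 + 16 + 20 − 5 + 12 + 4 = 42, so its missing entry is 57 − 42 = 15.

a = 15, q = 4, z = 21, k = 4, n = 4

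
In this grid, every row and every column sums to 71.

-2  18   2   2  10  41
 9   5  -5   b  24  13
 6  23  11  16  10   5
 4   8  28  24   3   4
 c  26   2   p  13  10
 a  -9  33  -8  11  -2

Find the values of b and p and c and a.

Row 6: -9 + 33 − 8 + 11 − 2 = 25, so its missing entry is 71 − 25 = 46.
Column 1: -2 + 9 + 6 + 4 + 46 = 63, so its missing entry is 71 − 63 = 8.
Row 2: 9 + 5 − 5 + 24 + 13 = 46, so its missing entry is 71 − 46 = 25.
Row 5: 8 + 26 + 2 + 13 + 10 = 59, so its missing entry is 71 − 59 = 12.

b = 25, p = 12, c = 8, a = 46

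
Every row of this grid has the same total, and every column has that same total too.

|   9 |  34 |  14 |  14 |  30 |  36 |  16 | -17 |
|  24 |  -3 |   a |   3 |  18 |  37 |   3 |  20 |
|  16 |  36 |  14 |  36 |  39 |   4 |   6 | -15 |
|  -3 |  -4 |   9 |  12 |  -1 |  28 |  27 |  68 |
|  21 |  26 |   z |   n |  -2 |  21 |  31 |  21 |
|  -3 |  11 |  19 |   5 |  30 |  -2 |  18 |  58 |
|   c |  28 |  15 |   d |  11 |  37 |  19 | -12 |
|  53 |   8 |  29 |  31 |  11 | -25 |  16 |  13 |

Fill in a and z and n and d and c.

Rows 1 and 3 both sum to 136, so that's the common total.
The known cells in row 2 total 102, leaving 136 − 102 = 34 for the blank.
The known cells in column 3 total 134, leaving 136 − 134 = 2 for the blank.
The known cells in row 5 total 120, leaving 136 − 120 = 16 for the blank.
The known cells in column 1 total 117, leaving 136 − 117 = 19 for the blank.
The known cells in row 7 total 117, leaving 136 − 117 = 19 for the blank.

a = 34, z = 2, n = 16, d = 19, c = 19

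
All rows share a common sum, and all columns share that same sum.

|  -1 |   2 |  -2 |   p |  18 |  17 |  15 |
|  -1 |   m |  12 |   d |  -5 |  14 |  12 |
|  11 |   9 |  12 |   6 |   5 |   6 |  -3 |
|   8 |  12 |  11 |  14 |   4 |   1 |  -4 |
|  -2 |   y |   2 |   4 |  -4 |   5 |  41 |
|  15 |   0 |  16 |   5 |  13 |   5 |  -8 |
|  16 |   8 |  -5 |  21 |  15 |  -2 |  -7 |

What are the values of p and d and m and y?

Rows 3 and 4 both sum to 46, so that's the common total.
The known cells in row 1 total 49, leaving 46 − 49 = -3 for the blank.
The known cells in column 4 total 47, leaving 46 − 47 = -1 for the blank.
The known cells in row 2 total 31, leaving 46 − 31 = 15 for the blank.
The known cells in row 5 total 46, leaving 46 − 46 = 0 for the blank.

p = -3, d = -1, m = 15, y = 0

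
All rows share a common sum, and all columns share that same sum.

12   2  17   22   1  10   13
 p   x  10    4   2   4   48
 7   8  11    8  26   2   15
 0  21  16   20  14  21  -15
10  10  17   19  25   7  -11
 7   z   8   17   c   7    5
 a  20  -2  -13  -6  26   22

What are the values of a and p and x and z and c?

Rows 1 and 3 both sum to 77, so that's the common total.
The known cells in column 5 total 62, leaving 77 − 62 = 15 for the blank.
The known cells in row 6 total 59, leaving 77 − 59 = 18 for the blank.
The known cells in column 2 total 79, leaving 77 − 79 = -2 for the blank.
The known cells in row 7 total 47, leaving 77 − 47 = 30 for the blank.
The known cells in row 2 total 66, leaving 77 − 66 = 11 for the blank.

a = 30, p = 11, x = -2, z = 18, c = 15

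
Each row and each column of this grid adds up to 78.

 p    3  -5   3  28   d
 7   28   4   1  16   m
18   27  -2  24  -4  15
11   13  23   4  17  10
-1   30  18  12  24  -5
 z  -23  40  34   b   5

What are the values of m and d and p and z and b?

Row 2: 7 + 28 + 4 + 1 + 16 = 56, so its missing entry is 78 − 56 = 22.
Column 5: 28 + 16 − 4 + 17 + 24 = 81, so its missing entry is 78 − 81 = -3.
Row 6: -23 + 40 + 34 − 3 + 5 = 53, so its missing entry is 78 − 53 = 25.
Column 1: 7 + 18 + 11 − 1 + 25 = 60, so its missing entry is 78 − 60 = 18.
Row 1: 18 + 3 − 5 + 3 + 28 = 47, so its missing entry is 78 − 47 = 31.

m = 22, d = 31, p = 18, z = 25, b = -3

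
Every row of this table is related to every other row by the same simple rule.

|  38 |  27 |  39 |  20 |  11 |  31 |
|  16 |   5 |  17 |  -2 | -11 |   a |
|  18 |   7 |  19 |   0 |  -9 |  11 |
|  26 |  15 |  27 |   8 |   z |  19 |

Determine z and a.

The difference between any two rows is the same in every column — this is an addition table with the headers hidden.
Row 4 minus row 1 is 26 − 38 = -12, so its entry in column 5 is 11 + (-12) = -1.
Row 2 minus row 1 is 16 − 38 = -22, so its entry in column 6 is 31 + (-22) = 9.

z = -1, a = 9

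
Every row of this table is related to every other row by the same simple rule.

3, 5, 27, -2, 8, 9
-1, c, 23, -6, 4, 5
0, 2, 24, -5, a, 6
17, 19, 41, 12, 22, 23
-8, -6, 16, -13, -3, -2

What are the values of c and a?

The difference between any two rows is the same in every column — this is an addition table with the headers hidden.
Row 2 minus row 1 is -1 − 3 = -4, so its entry in column 2 is 5 + (-4) = 1.
Row 3 minus row 1 is 0 − 3 = -3, so its entry in column 5 is 8 + (-3) = 5.

c = 1, a = 5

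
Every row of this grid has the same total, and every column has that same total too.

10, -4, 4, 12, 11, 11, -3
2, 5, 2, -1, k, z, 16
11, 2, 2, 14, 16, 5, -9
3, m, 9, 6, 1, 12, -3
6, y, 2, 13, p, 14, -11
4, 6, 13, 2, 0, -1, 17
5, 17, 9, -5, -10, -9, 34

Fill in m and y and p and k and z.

m = 13, y = 2, p = 15, k = 8, z = 9

Rows 1 and 3 both sum to 41, so that's the common total.
Column 6: 11 + 5 + 12 + 14 − 1 − 9 = 32, so its missing entry is 41 − 32 = 9.
Row 4: 3 + 9 + 6 + 1 + 12 − 3 = 28, so its missing entry is 41 − 28 = 13.
Row 2: 2 + 5 + 2 − 1 + 9 + 16 = 33, so its missing entry is 41 − 33 = 8.
Column 5: 11 + 8 + 16 + 1 + 0 − 10 = 26, so its missing entry is 41 − 26 = 15.
Row 5: 6 + 2 + 13 + 15 + 14 − 11 = 39, so its missing entry is 41 − 39 = 2.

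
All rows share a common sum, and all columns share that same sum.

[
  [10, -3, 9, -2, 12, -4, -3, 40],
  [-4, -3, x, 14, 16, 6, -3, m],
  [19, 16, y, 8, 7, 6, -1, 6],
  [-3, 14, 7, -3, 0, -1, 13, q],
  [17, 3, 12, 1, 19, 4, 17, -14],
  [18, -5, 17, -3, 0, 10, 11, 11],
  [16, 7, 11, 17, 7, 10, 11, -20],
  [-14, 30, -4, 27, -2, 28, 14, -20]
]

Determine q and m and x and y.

q = 32, m = 24, x = 9, y = -2

Rows 1 and 5 both sum to 59, so that's the common total.
Row 4: -3 + 14 + 7 − 3 + 0 − 1 + 13 = 27, so its missing entry is 59 − 27 = 32.
Column 8: 40 + 6 + 32 − 14 + 11 − 20 − 20 = 35, so its missing entry is 59 − 35 = 24.
Row 2: -4 − 3 + 14 + 16 + 6 − 3 + 24 = 50, so its missing entry is 59 − 50 = 9.
Row 3: 19 + 16 + 8 + 7 + 6 − 1 + 6 = 61, so its missing entry is 59 − 61 = -2.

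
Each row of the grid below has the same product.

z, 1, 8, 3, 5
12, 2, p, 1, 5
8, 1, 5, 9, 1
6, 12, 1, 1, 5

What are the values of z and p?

z = 3, p = 3

Rows 3 and 4 each multiply to 360, so every row has product 360.
Row 1: 1×8×3×5 = 120, so the missing entry is 360 ÷ 120 = 3.
Row 2: 12×2×1×5 = 120, so the missing entry is 360 ÷ 120 = 3.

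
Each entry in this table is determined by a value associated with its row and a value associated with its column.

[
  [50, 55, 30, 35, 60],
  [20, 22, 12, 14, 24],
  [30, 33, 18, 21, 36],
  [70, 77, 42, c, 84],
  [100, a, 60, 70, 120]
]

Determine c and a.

Each row is a constant multiple of every other row — this is a multiplication table with the headers hidden.
Row 4 is 42/30 = 7/5 times row 1, so its entry in column 4 is 35 × 7/5 = 49.
Row 5 is 60/30 = 2/1 times row 1, so its entry in column 2 is 55 × 2/1 = 110.

c = 49, a = 110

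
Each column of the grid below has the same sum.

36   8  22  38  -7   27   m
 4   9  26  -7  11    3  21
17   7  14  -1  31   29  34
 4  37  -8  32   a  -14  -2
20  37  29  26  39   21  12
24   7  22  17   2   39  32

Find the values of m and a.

m = 8, a = 29

Columns 4 and 6 both add up to 105, so every column sums to 105.
Column 7: 21 + 34 − 2 + 12 + 32 = 97, so the missing entry is 105 − 97 = 8.
Column 5: -7 + 11 + 31 + 39 + 2 = 76, so the missing entry is 105 − 76 = 29.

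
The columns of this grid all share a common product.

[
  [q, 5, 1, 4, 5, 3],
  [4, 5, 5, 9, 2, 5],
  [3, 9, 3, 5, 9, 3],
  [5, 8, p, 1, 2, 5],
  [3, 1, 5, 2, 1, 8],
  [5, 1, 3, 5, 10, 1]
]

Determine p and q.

p = 8, q = 2

Columns 2 and 6 each multiply to 1800, so every column has product 1800.
Column 3: 1×5×3×5×3 = 225, so the missing entry is 1800 ÷ 225 = 8.
Column 1: 4×3×5×3×5 = 900, so the missing entry is 1800 ÷ 900 = 2.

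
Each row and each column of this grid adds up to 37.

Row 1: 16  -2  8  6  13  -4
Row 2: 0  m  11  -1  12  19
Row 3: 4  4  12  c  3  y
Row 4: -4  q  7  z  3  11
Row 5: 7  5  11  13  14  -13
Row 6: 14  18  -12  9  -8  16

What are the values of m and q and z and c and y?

The known cells in row 2 total 41, leaving 37 − 41 = -4 for the blank.
The known cells in column 2 total 21, leaving 37 − 21 = 16 for the blank.
The known cells in row 4 total 33, leaving 37 − 33 = 4 for the blank.
The known cells in column 4 total 31, leaving 37 − 31 = 6 for the blank.
The known cells in row 3 total 29, leaving 37 − 29 = 8 for the blank.

m = -4, q = 16, z = 4, c = 6, y = 8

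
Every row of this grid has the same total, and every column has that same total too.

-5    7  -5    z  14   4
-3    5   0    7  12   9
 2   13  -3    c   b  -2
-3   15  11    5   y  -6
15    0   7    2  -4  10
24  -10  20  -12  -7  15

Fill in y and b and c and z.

Rows 2 and 5 both sum to 30, so that's the common total.
Row 1 has -5 + 7 − 5 + 14 + 4 = 15; the blank must be 30 − 15 = 15.
Column 4 has 15 + 7 + 5 + 2 − 12 = 17; the blank must be 30 − 17 = 13.
Row 3 has 2 + 13 − 3 + 13 − 2 = 23; the blank must be 30 − 23 = 7.
Row 4 has -3 + 15 + 11 + 5 − 6 = 22; the blank must be 30 − 22 = 8.

y = 8, b = 7, c = 13, z = 15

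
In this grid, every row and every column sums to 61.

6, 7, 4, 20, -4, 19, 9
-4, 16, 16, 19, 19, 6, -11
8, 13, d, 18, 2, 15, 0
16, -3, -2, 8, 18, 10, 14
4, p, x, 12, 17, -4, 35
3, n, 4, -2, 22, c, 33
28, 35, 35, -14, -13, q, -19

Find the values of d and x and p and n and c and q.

d = 5, x = -1, p = -2, n = -5, c = 6, q = 9

Row 7 has 28 + 35 + 35 − 14 − 13 − 19 = 52; the blank must be 61 − 52 = 9.
Column 6 has 19 + 6 + 15 + 10 − 4 + 9 = 55; the blank must be 61 − 55 = 6.
Row 6 has 3 + 4 − 2 + 22 + 6 + 33 = 66; the blank must be 61 − 66 = -5.
Row 3 has 8 + 13 + 18 + 2 + 15 + 0 = 56; the blank must be 61 − 56 = 5.
Column 3 has 4 + 16 + 5 − 2 + 4 + 35 = 62; the blank must be 61 − 62 = -1.
Row 5 has 4 − 1 + 12 + 17 − 4 + 35 = 63; the blank must be 61 − 63 = -2.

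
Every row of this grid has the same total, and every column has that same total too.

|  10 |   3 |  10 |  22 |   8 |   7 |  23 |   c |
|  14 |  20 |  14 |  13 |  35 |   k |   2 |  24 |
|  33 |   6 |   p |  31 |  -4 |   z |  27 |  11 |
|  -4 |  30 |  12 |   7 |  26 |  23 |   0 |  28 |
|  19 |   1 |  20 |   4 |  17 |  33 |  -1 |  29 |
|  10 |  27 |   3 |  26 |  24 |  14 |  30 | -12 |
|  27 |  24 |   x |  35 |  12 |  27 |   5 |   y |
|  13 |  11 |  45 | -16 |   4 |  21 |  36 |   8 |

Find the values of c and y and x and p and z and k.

Rows 4 and 5 both sum to 122, so that's the common total.
Row 1: 10 + 3 + 10 + 22 + 8 + 7 + 23 = 83, so its missing entry is 122 − 83 = 39.
Row 2: 14 + 20 + 14 + 13 + 35 + 2 + 24 = 122, so its missing entry is 122 − 122 = 0.
Column 8: 39 + 24 + 11 + 28 + 29 − 12 + 8 = 127, so its missing entry is 122 − 127 = -5.
Row 7: 27 + 24 + 35 + 12 + 27 + 5 − 5 = 125, so its missing entry is 122 − 125 = -3.
Column 3: 10 + 14 + 12 + 20 + 3 − 3 + 45 = 101, so its missing entry is 122 − 101 = 21.
Row 3: 33 + 6 + 21 + 31 − 4 + 27 + 11 = 125, so its missing entry is 122 − 125 = -3.

c = 39, y = -5, x = -3, p = 21, z = -3, k = 0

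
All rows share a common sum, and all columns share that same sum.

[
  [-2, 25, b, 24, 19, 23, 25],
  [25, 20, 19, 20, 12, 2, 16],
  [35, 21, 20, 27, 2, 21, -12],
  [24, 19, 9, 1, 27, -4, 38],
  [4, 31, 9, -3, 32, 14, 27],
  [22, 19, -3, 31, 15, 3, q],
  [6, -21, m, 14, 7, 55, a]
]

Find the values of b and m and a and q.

b = 0, m = 60, a = -7, q = 27

Rows 2 and 3 both sum to 114, so that's the common total.
Row 1: -2 + 25 + 24 + 19 + 23 + 25 = 114, so its missing entry is 114 − 114 = 0.
Column 3: 0 + 19 + 20 + 9 + 9 − 3 = 54, so its missing entry is 114 − 54 = 60.
Row 7: 6 − 21 + 60 + 14 + 7 + 55 = 121, so its missing entry is 114 − 121 = -7.
Row 6: 22 + 19 − 3 + 31 + 15 + 3 = 87, so its missing entry is 114 − 87 = 27.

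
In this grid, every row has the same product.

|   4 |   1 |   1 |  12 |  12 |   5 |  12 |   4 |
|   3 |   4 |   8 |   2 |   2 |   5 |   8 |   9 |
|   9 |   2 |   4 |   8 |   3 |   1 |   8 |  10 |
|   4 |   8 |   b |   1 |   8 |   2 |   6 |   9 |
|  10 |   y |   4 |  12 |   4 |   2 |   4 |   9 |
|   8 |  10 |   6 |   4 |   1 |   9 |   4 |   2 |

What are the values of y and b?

Rows 2 and 3 each multiply to 138240, so every row has product 138240.
Row 5: 10×4×12×4×2×4×9 = 138240, so the missing entry is 138240 ÷ 138240 = 1.
Row 4: 4×8×1×8×2×6×9 = 27648, so the missing entry is 138240 ÷ 27648 = 5.

y = 1, b = 5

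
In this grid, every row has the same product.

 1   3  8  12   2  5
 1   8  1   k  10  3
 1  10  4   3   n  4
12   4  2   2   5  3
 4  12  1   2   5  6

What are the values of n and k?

Rows 1 and 5 each multiply to 2880, so every row has product 2880.
Row 3: 1×10×4×3×4 = 480, so the missing entry is 2880 ÷ 480 = 6.
Row 2: 1×8×1×10×3 = 240, so the missing entry is 2880 ÷ 240 = 12.

n = 6, k = 12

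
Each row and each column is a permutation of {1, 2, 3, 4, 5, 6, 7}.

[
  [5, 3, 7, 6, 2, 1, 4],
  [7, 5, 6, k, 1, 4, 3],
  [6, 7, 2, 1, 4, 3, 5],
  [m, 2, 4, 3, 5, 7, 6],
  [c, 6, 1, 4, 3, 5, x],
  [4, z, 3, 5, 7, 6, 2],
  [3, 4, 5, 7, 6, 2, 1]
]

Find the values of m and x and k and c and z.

m = 1, x = 7, k = 2, c = 2, z = 1

Cell (5,7): column 7 already has {1, 2, 3, 4, 5, 6} → 7.
Cell (5,1): row 5 already has {1, 3, 4, 5, 6, 7} → 2.
For row 6, column 2: row 6 already has {2, 3, 4, 5, 6, 7}; that leaves 1.
At (row 4, col 1): row 4 already has {2, 3, 4, 5, 6, 7}, so the value is 1.
At (row 2, col 4): row 2 already has {1, 3, 4, 5, 6, 7}, so the value is 2.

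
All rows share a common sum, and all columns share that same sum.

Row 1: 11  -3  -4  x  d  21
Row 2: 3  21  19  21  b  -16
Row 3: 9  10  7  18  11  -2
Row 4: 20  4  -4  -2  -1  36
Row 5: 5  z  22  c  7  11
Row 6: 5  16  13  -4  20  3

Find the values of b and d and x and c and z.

Rows 3 and 4 both sum to 53, so that's the common total.
Row 2: 3 + 21 + 19 + 21 − 16 = 48, so its missing entry is 53 − 48 = 5.
Column 5: 5 + 11 − 1 + 7 + 20 = 42, so its missing entry is 53 − 42 = 11.
Row 1: 11 − 3 − 4 + 11 + 21 = 36, so its missing entry is 53 − 36 = 17.
Column 4: 17 + 21 + 18 − 2 − 4 = 50, so its missing entry is 53 − 50 = 3.
Row 5: 5 + 22 + 3 + 7 + 11 = 48, so its missing entry is 53 − 48 = 5.

b = 5, d = 11, x = 17, c = 3, z = 5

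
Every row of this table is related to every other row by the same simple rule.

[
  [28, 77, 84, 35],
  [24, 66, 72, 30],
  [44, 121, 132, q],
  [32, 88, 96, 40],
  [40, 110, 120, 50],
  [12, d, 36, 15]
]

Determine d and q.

Each row is a constant multiple of every other row — this is a multiplication table with the headers hidden.
Row 6 is 12/28 = 3/7 times row 1, so its entry in column 2 is 77 × 3/7 = 33.
Row 3 is 44/28 = 11/7 times row 1, so its entry in column 4 is 35 × 11/7 = 55.

d = 33, q = 55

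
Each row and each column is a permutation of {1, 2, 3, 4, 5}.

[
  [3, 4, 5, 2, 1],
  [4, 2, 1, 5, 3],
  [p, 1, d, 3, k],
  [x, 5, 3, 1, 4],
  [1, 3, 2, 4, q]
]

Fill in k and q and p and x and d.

For row 5, column 5: row 5 already has {1, 2, 3, 4}; that leaves 5.
Cell (3,5): column 5 already has {1, 3, 4, 5} → 2.
At (row 4, col 1): row 4 already has {1, 3, 4, 5}, so the value is 2.
For row 3, column 1: column 1 already has {1, 2, 3, 4}; that leaves 5.
For row 3, column 3: row 3 already has {1, 2, 3, 5}; that leaves 4.

k = 2, q = 5, p = 5, x = 2, d = 4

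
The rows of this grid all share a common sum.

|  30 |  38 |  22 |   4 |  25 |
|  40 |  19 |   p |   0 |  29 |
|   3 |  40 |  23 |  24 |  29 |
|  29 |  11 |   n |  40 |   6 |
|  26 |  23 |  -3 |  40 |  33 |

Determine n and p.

n = 33, p = 31

Row 1 sums to 119 and so does row 5; that's the common total.
In row 4 the known cells total 86, leaving 119 − 86 = 33.
In row 2 the known cells total 88, leaving 119 − 88 = 31.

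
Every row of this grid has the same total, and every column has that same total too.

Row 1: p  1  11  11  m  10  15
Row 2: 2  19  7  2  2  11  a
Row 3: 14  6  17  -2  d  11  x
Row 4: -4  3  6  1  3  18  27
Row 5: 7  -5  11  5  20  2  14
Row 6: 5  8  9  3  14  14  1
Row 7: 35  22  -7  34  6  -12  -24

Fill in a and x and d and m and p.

a = 11, x = 10, d = -2, m = 11, p = -5

Rows 4 and 5 both sum to 54, so that's the common total.
Column 1: 2 + 14 − 4 + 7 + 5 + 35 = 59, so its missing entry is 54 − 59 = -5.
Row 1: -5 + 1 + 11 + 11 + 10 + 15 = 43, so its missing entry is 54 − 43 = 11.
Column 5: 11 + 2 + 3 + 20 + 14 + 6 = 56, so its missing entry is 54 − 56 = -2.
Row 3: 14 + 6 + 17 − 2 − 2 + 11 = 44, so its missing entry is 54 − 44 = 10.
Row 2: 2 + 19 + 7 + 2 + 2 + 11 = 43, so its missing entry is 54 − 43 = 11.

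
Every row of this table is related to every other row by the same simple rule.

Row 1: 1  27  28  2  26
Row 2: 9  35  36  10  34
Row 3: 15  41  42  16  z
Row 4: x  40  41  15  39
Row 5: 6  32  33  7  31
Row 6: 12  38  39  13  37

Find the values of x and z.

The difference between any two rows is the same in every column — this is an addition table with the headers hidden.
Row 4 minus row 1 is 40 − 27 = 13, so its entry in column 1 is 1 + 13 = 14.
Row 3 minus row 1 is 41 − 27 = 14, so its entry in column 5 is 26 + 14 = 40.

x = 14, z = 40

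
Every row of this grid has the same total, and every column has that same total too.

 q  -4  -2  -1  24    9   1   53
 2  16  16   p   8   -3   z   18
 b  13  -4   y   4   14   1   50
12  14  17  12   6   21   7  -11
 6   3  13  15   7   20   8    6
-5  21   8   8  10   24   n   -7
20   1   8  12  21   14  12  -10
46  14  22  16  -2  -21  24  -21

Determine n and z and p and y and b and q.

Rows 4 and 5 both sum to 78, so that's the common total.
Row 1: -4 − 2 − 1 + 24 + 9 + 1 + 53 = 80, so its missing entry is 78 − 80 = -2.
Column 1: -2 + 2 + 12 + 6 − 5 + 20 + 46 = 79, so its missing entry is 78 − 79 = -1.
Row 3: -1 + 13 − 4 + 4 + 14 + 1 + 50 = 77, so its missing entry is 78 − 77 = 1.
Row 6: -5 + 21 + 8 + 8 + 10 + 24 − 7 = 59, so its missing entry is 78 − 59 = 19.
Column 7: 1 + 1 + 7 + 8 + 19 + 12 + 24 = 72, so its missing entry is 78 − 72 = 6.
Row 2: 2 + 16 + 16 + 8 − 3 + 6 + 18 = 63, so its missing entry is 78 − 63 = 15.

n = 19, z = 6, p = 15, y = 1, b = -1, q = -2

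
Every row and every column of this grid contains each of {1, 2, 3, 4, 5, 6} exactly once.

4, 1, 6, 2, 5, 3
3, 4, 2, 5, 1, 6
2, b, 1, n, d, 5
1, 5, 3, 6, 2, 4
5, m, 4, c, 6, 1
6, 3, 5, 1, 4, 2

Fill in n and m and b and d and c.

For row 3, column 5: column 5 already has {1, 2, 4, 5, 6}; that leaves 3.
At (row 3, col 2): row 3 is missing {4, 6} and column 2 is missing {2, 6}, so the value is 6.
At (row 3, col 4): row 3 already has {1, 2, 3, 5, 6}, so the value is 4.
At (row 5, col 4): column 4 already has {1, 2, 4, 5, 6}, so the value is 3.
Cell (5,2): row 5 already has {1, 3, 4, 5, 6} → 2.

n = 4, m = 2, b = 6, d = 3, c = 3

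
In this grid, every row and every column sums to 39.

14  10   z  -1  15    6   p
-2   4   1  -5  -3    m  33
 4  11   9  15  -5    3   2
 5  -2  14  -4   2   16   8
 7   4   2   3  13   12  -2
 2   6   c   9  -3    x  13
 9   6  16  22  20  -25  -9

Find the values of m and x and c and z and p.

Row 2: -2 + 4 + 1 − 5 − 3 + 33 = 28, so its missing entry is 39 − 28 = 11.
Column 6: 6 + 11 + 3 + 16 + 12 − 25 = 23, so its missing entry is 39 − 23 = 16.
Column 7: 33 + 2 + 8 − 2 + 13 − 9 = 45, so its missing entry is 39 − 45 = -6.
Row 1: 14 + 10 − 1 + 15 + 6 − 6 = 38, so its missing entry is 39 − 38 = 1.
Row 6: 2 + 6 + 9 − 3 + 16 + 13 = 43, so its missing entry is 39 − 43 = -4.

m = 11, x = 16, c = -4, z = 1, p = -6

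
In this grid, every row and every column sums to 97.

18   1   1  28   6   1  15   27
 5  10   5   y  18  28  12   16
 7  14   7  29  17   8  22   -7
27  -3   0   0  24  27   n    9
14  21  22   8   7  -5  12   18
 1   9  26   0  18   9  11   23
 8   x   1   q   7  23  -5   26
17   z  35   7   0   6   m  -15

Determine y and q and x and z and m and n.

Row 4 has 27 − 3 + 0 + 0 + 24 + 27 + 9 = 84; the blank must be 97 − 84 = 13.
Column 7 has 15 + 12 + 22 + 13 + 12 + 11 − 5 = 80; the blank must be 97 − 80 = 17.
Row 8 has 17 + 35 + 7 + 0 + 6 + 17 − 15 = 67; the blank must be 97 − 67 = 30.
Column 2 has 1 + 10 + 14 − 3 + 21 + 9 + 30 = 82; the blank must be 97 − 82 = 15.
Row 7 has 8 + 15 + 1 + 7 + 23 − 5 + 26 = 75; the blank must be 97 − 75 = 22.
Row 2 has 5 + 10 + 5 + 18 + 28 + 12 + 16 = 94; the blank must be 97 − 94 = 3.

y = 3, q = 22, x = 15, z = 30, m = 17, n = 13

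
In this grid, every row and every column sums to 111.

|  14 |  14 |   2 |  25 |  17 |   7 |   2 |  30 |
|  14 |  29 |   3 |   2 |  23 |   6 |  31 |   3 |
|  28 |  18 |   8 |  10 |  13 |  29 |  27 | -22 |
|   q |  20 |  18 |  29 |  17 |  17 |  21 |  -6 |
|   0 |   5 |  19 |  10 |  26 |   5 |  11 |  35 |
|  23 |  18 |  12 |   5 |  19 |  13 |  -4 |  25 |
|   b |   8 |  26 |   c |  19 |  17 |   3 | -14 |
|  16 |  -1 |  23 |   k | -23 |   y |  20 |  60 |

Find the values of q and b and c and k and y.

Row 4 has 20 + 18 + 29 + 17 + 17 + 21 − 6 = 116; the blank must be 111 − 116 = -5.
Column 1 has 14 + 14 + 28 − 5 + 0 + 23 + 16 = 90; the blank must be 111 − 90 = 21.
Column 6 has 7 + 6 + 29 + 17 + 5 + 13 + 17 = 94; the blank must be 111 − 94 = 17.
Row 8 has 16 − 1 + 23 − 23 + 17 + 20 + 60 = 112; the blank must be 111 − 112 = -1.
Row 7 has 21 + 8 + 26 + 19 + 17 + 3 − 14 = 80; the blank must be 111 − 80 = 31.

q = -5, b = 21, c = 31, k = -1, y = 17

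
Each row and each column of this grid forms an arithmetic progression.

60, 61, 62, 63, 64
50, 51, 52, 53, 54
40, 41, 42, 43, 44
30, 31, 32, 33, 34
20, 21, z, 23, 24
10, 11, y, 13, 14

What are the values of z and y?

Along each row the entries change by 1 per step; down each column they change by -10.
Row 5: from 20 at column 1, stepping by 1 to column 3 gives 22.
Row 6: from 10 at column 1, stepping by 1 to column 3 gives 12.

z = 22, y = 12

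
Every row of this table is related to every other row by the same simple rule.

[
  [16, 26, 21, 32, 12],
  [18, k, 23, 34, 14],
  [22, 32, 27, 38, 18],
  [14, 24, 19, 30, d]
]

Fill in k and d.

k = 28, d = 10

The difference between any two rows is the same in every column — this is an addition table with the headers hidden.
Row 2 minus row 1 is 34 − 32 = 2, so its entry in column 2 is 26 + 2 = 28.
Row 4 minus row 1 is 30 − 32 = -2, so its entry in column 5 is 12 + (-2) = 10.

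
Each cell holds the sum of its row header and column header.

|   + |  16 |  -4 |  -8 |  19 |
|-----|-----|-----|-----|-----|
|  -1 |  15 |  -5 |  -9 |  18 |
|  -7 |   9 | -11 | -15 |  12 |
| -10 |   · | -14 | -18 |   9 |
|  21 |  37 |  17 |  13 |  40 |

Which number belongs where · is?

-10 + 16 = 6.

6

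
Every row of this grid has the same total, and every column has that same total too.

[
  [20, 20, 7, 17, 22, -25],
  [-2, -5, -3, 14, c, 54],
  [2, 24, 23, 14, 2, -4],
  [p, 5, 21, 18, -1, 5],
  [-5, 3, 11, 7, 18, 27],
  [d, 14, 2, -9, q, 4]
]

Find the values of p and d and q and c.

Rows 1 and 3 both sum to 61, so that's the common total.
Row 2 has -2 − 5 − 3 + 14 + 54 = 58; the blank must be 61 − 58 = 3.
Column 5 has 22 + 3 + 2 − 1 + 18 = 44; the blank must be 61 − 44 = 17.
Row 6 has 14 + 2 − 9 + 17 + 4 = 28; the blank must be 61 − 28 = 33.
Row 4 has 5 + 21 + 18 − 1 + 5 = 48; the blank must be 61 − 48 = 13.

p = 13, d = 33, q = 17, c = 3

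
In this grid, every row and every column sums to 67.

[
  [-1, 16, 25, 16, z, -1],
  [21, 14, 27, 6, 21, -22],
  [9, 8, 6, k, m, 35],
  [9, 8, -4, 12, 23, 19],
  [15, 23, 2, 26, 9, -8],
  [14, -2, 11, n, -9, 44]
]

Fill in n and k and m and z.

n = 9, k = -2, m = 11, z = 12

Row 6 has 14 − 2 + 11 − 9 + 44 = 58; the blank must be 67 − 58 = 9.
Column 4 has 16 + 6 + 12 + 26 + 9 = 69; the blank must be 67 − 69 = -2.
Row 3 has 9 + 8 + 6 − 2 + 35 = 56; the blank must be 67 − 56 = 11.
Row 1 has -1 + 16 + 25 + 16 − 1 = 55; the blank must be 67 − 55 = 12.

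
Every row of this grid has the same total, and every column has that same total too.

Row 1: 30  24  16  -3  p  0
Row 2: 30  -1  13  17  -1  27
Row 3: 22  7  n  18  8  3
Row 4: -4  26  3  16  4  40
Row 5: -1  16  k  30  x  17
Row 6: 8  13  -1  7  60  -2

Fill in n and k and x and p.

n = 27, k = 27, x = -4, p = 18

Rows 2 and 4 both sum to 85, so that's the common total.
The known cells in row 1 total 67, leaving 85 − 67 = 18 for the blank.
The known cells in column 5 total 89, leaving 85 − 89 = -4 for the blank.
The known cells in row 5 total 58, leaving 85 − 58 = 27 for the blank.
The known cells in row 3 total 58, leaving 85 − 58 = 27 for the blank.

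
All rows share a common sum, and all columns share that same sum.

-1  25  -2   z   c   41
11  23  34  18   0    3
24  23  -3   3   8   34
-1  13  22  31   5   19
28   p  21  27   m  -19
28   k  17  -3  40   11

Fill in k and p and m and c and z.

k = -4, p = 9, m = 23, c = 13, z = 13

Rows 2 and 3 both sum to 89, so that's the common total.
The known cells in column 4 total 76, leaving 89 − 76 = 13 for the blank.
The known cells in row 1 total 76, leaving 89 − 76 = 13 for the blank.
The known cells in column 5 total 66, leaving 89 − 66 = 23 for the blank.
The known cells in row 6 total 93, leaving 89 − 93 = -4 for the blank.
The known cells in row 5 total 80, leaving 89 − 80 = 9 for the blank.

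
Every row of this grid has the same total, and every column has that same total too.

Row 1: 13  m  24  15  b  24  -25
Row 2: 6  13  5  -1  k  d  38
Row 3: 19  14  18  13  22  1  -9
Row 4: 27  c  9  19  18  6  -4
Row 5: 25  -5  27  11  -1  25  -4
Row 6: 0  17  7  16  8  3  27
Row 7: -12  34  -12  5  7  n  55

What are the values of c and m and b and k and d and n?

Rows 3 and 5 both sum to 78, so that's the common total.
Row 7 has -12 + 34 − 12 + 5 + 7 + 55 = 77; the blank must be 78 − 77 = 1.
Column 6 has 24 + 1 + 6 + 25 + 3 + 1 = 60; the blank must be 78 − 60 = 18.
Row 4 has 27 + 9 + 19 + 18 + 6 − 4 = 75; the blank must be 78 − 75 = 3.
Column 2 has 13 + 14 + 3 − 5 + 17 + 34 = 76; the blank must be 78 − 76 = 2.
Row 1 has 13 + 2 + 24 + 15 + 24 − 25 = 53; the blank must be 78 − 53 = 25.
Row 2 has 6 + 13 + 5 − 1 + 18 + 38 = 79; the blank must be 78 − 79 = -1.

c = 3, m = 2, b = 25, k = -1, d = 18, n = 1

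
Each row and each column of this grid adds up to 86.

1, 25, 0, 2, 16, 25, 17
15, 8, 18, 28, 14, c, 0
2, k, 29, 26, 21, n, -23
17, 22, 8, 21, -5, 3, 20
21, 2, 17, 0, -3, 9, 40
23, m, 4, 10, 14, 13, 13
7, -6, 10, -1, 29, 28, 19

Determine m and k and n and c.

m = 9, k = 26, n = 5, c = 3

The known cells in row 6 total 77, leaving 86 − 77 = 9 for the blank.
The known cells in column 2 total 60, leaving 86 − 60 = 26 for the blank.
The known cells in row 3 total 81, leaving 86 − 81 = 5 for the blank.
The known cells in row 2 total 83, leaving 86 − 83 = 3 for the blank.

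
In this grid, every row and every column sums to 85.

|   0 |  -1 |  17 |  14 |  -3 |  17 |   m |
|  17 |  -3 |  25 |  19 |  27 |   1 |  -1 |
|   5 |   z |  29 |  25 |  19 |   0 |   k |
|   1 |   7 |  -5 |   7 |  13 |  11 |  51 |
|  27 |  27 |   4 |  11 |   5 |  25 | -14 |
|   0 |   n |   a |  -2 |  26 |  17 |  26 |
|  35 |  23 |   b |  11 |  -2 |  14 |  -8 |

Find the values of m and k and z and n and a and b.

m = 41, k = -10, z = 17, n = 15, a = 3, b = 12

Row 7: 35 + 23 + 11 − 2 + 14 − 8 = 73, so its missing entry is 85 − 73 = 12.
Row 1: 0 − 1 + 17 + 14 − 3 + 17 = 44, so its missing entry is 85 − 44 = 41.
Column 7: 41 − 1 + 51 − 14 + 26 − 8 = 95, so its missing entry is 85 − 95 = -10.
Row 3: 5 + 29 + 25 + 19 + 0 − 10 = 68, so its missing entry is 85 − 68 = 17.
Column 2: -1 − 3 + 17 + 7 + 27 + 23 = 70, so its missing entry is 85 − 70 = 15.
Row 6: 0 + 15 − 2 + 26 + 17 + 26 = 82, so its missing entry is 85 − 82 = 3.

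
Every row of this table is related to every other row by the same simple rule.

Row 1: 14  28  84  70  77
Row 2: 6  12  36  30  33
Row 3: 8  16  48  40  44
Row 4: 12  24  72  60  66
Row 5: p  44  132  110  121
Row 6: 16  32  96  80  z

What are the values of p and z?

p = 22, z = 88

Each row is a constant multiple of every other row — this is a multiplication table with the headers hidden.
Row 5 is 132/84 = 11/7 times row 1, so its entry in column 1 is 14 × 11/7 = 22.
Row 6 is 96/84 = 8/7 times row 1, so its entry in column 5 is 77 × 8/7 = 88.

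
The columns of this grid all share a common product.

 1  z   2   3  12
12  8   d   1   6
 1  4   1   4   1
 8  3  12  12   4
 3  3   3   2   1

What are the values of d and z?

d = 4, z = 1

Columns 1 and 4 each multiply to 288, so every column has product 288.
Column 3: 2×1×12×3 = 72, so the missing entry is 288 ÷ 72 = 4.
Column 2: 8×4×3×3 = 288, so the missing entry is 288 ÷ 288 = 1.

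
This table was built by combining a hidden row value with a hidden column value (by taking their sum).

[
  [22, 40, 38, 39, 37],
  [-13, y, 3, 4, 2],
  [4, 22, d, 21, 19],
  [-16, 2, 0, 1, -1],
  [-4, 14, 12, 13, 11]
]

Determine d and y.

d = 20, y = 5

The difference between any two rows is the same in every column — this is an addition table with the headers hidden.
Row 3 minus row 1 is 21 − 39 = -18, so its entry in column 3 is 38 + (-18) = 20.
Row 2 minus row 1 is 4 − 39 = -35, so its entry in column 2 is 40 + (-35) = 5.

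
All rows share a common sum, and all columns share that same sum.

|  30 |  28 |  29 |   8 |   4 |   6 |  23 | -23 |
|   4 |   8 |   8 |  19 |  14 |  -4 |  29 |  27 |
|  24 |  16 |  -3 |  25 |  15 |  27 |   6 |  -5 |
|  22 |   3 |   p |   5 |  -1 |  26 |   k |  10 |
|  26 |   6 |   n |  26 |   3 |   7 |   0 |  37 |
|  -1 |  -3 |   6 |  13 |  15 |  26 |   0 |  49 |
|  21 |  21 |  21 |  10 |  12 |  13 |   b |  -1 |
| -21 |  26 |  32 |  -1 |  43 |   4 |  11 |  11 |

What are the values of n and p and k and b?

Rows 1 and 2 both sum to 105, so that's the common total.
The known cells in row 7 total 97, leaving 105 − 97 = 8 for the blank.
The known cells in row 5 total 105, leaving 105 − 105 = 0 for the blank.
The known cells in column 3 total 93, leaving 105 − 93 = 12 for the blank.
The known cells in row 4 total 77, leaving 105 − 77 = 28 for the blank.

n = 0, p = 12, k = 28, b = 8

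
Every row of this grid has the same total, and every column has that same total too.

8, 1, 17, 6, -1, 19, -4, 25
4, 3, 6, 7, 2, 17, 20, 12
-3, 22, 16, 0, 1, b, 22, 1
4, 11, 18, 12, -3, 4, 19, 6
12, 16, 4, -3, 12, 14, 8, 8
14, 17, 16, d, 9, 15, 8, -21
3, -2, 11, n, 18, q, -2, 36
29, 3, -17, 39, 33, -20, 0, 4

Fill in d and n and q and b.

d = 13, n = -3, q = 10, b = 12

Rows 1 and 2 both sum to 71, so that's the common total.
Row 6: 14 + 17 + 16 + 9 + 15 + 8 − 21 = 58, so its missing entry is 71 − 58 = 13.
Column 4: 6 + 7 + 0 + 12 − 3 + 13 + 39 = 74, so its missing entry is 71 − 74 = -3.
Row 3: -3 + 22 + 16 + 0 + 1 + 22 + 1 = 59, so its missing entry is 71 − 59 = 12.
Row 7: 3 − 2 + 11 − 3 + 18 − 2 + 36 = 61, so its missing entry is 71 − 61 = 10.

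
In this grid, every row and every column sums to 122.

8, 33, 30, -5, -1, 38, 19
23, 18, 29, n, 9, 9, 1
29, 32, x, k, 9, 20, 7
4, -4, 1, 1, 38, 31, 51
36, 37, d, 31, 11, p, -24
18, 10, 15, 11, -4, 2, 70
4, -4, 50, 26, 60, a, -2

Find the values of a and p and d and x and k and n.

Row 7 has 4 − 4 + 50 + 26 + 60 − 2 = 134; the blank must be 122 − 134 = -12.
Column 6 has 38 + 9 + 20 + 31 + 2 − 12 = 88; the blank must be 122 − 88 = 34.
Row 5 has 36 + 37 + 31 + 11 + 34 − 24 = 125; the blank must be 122 − 125 = -3.
Column 3 has 30 + 29 + 1 − 3 + 15 + 50 = 122; the blank must be 122 − 122 = 0.
Row 3 has 29 + 32 + 0 + 9 + 20 + 7 = 97; the blank must be 122 − 97 = 25.
Row 2 has 23 + 18 + 29 + 9 + 9 + 1 = 89; the blank must be 122 − 89 = 33.

a = -12, p = 34, d = -3, x = 0, k = 25, n = 33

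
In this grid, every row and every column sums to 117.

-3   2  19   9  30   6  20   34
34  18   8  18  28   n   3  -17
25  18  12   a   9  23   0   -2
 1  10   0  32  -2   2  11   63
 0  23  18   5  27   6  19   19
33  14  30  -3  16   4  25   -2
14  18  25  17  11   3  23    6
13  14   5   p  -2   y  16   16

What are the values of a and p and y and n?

The known cells in row 3 total 85, leaving 117 − 85 = 32 for the blank.
The known cells in row 2 total 92, leaving 117 − 92 = 25 for the blank.
The known cells in column 6 total 69, leaving 117 − 69 = 48 for the blank.
The known cells in row 8 total 110, leaving 117 − 110 = 7 for the blank.

a = 32, p = 7, y = 48, n = 25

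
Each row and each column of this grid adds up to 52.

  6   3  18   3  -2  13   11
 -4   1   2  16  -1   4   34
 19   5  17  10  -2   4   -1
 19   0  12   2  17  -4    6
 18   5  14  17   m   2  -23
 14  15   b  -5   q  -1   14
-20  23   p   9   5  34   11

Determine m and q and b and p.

m = 19, q = 16, b = -1, p = -10

The known cells in row 5 total 33, leaving 52 − 33 = 19 for the blank.
The known cells in column 5 total 36, leaving 52 − 36 = 16 for the blank.
The known cells in row 7 total 62, leaving 52 − 62 = -10 for the blank.
The known cells in row 6 total 53, leaving 52 − 53 = -1 for the blank.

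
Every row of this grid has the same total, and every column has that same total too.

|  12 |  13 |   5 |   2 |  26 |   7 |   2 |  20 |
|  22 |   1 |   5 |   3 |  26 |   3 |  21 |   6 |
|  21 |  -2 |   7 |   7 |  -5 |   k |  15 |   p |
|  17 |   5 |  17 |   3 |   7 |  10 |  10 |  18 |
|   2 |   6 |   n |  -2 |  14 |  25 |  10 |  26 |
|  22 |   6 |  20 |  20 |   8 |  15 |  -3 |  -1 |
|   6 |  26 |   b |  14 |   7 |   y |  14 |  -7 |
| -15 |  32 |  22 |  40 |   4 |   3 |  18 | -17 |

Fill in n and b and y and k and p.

n = 6, b = 5, y = 22, k = 2, p = 42

Rows 1 and 2 both sum to 87, so that's the common total.
Column 8 has 20 + 6 + 18 + 26 − 1 − 7 − 17 = 45; the blank must be 87 − 45 = 42.
Row 5 has 2 + 6 − 2 + 14 + 25 + 10 + 26 = 81; the blank must be 87 − 81 = 6.
Column 3 has 5 + 5 + 7 + 17 + 6 + 20 + 22 = 82; the blank must be 87 − 82 = 5.
Row 7 has 6 + 26 + 5 + 14 + 7 + 14 − 7 = 65; the blank must be 87 − 65 = 22.
Row 3 has 21 − 2 + 7 + 7 − 5 + 15 + 42 = 85; the blank must be 87 − 85 = 2.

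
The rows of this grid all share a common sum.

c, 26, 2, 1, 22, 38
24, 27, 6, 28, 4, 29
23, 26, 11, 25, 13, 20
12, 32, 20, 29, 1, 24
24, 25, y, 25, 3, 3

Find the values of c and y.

Rows 2 and 4 both add up to 118, so every row sums to 118.
Row 1: 26 + 2 + 1 + 22 + 38 = 89, so the missing entry is 118 − 89 = 29.
Row 5: 24 + 25 + 25 + 3 + 3 = 80, so the missing entry is 118 − 80 = 38.

c = 29, y = 38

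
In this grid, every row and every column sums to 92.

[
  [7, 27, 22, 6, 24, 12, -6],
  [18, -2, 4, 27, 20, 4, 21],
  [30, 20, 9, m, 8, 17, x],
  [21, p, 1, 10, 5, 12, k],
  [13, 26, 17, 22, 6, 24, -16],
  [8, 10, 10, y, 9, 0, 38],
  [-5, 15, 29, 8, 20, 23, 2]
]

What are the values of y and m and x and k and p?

y = 17, m = 2, x = 6, k = 47, p = -4

Column 2: 27 − 2 + 20 + 26 + 10 + 15 = 96, so its missing entry is 92 − 96 = -4.
Row 4: 21 − 4 + 1 + 10 + 5 + 12 = 45, so its missing entry is 92 − 45 = 47.
Column 7: -6 + 21 + 47 − 16 + 38 + 2 = 86, so its missing entry is 92 − 86 = 6.
Row 3: 30 + 20 + 9 + 8 + 17 + 6 = 90, so its missing entry is 92 − 90 = 2.
Row 6: 8 + 10 + 10 + 9 + 0 + 38 = 75, so its missing entry is 92 − 75 = 17.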